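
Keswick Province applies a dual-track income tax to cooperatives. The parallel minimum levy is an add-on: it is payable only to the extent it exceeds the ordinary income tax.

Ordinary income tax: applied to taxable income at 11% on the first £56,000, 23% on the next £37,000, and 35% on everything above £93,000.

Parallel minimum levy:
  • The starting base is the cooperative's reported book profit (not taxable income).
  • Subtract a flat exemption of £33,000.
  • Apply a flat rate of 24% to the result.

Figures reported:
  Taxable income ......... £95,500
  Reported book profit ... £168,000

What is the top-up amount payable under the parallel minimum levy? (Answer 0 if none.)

Ordinary income tax:
  £56,000 × 11% = £6,160
  £37,000 × 23% = £8,510
  £2,500 × 35% = £875
  → £15,545

Parallel minimum levy:
  Base (reported book profit): £168,000
  Less exemption £33,000 → base £135,000
  £135,000 × 24% = £32,400

Excess of parallel minimum levy over ordinary income tax: £32,400 − £15,545 = £16,855.

£16,855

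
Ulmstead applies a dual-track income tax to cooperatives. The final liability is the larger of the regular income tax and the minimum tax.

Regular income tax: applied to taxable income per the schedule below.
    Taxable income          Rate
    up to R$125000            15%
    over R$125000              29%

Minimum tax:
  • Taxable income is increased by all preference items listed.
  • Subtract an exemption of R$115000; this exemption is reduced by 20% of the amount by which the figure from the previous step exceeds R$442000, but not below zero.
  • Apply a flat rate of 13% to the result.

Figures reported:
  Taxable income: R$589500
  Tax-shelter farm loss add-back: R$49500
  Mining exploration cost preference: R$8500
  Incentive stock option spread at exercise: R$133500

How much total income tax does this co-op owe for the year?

R$153455

Regular income tax:
  R$125000 × 15% = R$18750
  R$464500 × 29% = R$134705
  → R$153455

Minimum tax:
  Adjusted income: R$589500 + R$49500 + R$8500 + R$133500 = R$781000
  Exemption: R$115000 − 20% × (R$781000 − R$442000) = R$115000 − R$67800 = R$47200
  Base: R$781000 − R$47200 = R$733800
  R$733800 × 13% = R$95394

R$153455 > R$95394, so the regular income tax governs.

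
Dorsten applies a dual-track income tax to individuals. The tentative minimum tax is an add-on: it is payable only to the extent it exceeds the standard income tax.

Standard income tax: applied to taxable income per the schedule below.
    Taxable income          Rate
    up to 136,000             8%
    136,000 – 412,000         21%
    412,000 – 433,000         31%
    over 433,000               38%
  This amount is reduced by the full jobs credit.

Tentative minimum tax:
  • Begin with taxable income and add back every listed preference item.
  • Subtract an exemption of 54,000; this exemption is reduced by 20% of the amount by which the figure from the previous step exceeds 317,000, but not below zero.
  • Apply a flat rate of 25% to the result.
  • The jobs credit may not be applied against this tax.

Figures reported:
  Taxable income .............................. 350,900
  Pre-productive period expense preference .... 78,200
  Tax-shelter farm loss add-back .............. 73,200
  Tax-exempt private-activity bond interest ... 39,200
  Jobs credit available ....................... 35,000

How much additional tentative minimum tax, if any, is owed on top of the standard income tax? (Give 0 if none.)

112,091

Standard income tax:
  136,000 × 8% = 10,880
  214,900 × 21% = 45,129
  → 56,009
  Less jobs credit 35,000 → 21,009

Tentative minimum tax:
  Adjusted income: 350,900 + 78,200 + 73,200 + 39,200 = 541,500
  Exemption: 54,000 − 20% × (541,500 − 317,000) = 54,000 − 44,900 = 9,100
  Base: 541,500 − 9,100 = 532,400
  532,400 × 25% = 133,100

Excess of tentative minimum tax over standard income tax: 133,100 − 21,009 = 112,091.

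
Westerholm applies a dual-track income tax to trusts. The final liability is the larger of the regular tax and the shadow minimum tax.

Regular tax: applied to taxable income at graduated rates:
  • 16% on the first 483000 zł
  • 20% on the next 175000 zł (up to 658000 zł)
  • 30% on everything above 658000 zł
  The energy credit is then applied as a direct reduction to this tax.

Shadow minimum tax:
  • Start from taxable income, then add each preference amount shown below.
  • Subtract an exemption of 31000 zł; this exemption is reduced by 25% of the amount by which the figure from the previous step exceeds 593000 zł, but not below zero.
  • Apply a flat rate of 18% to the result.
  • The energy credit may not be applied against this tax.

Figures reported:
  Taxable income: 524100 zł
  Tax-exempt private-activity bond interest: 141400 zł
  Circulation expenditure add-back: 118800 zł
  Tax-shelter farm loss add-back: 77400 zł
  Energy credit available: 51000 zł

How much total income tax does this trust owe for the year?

155106 zł

Regular tax:
  483000 zł × 16% = 77280 zł
  41100 zł × 20% = 8220 zł
  → 85500 zł
  Less energy credit 51000 zł → 34500 zł

Shadow minimum tax:
  Adjusted income: 524100 zł + 141400 zł + 118800 zł + 77400 zł = 861700 zł
  Exemption: 25% × (861700 zł − 593000 zł) = 67175 zł ≥ 31000 zł, so the exemption is fully phased out
  Base: 861700 zł − 0 zł = 861700 zł
  861700 zł × 18% = 155106 zł

155106 zł > 34500 zł, so the shadow minimum tax is the binding amount.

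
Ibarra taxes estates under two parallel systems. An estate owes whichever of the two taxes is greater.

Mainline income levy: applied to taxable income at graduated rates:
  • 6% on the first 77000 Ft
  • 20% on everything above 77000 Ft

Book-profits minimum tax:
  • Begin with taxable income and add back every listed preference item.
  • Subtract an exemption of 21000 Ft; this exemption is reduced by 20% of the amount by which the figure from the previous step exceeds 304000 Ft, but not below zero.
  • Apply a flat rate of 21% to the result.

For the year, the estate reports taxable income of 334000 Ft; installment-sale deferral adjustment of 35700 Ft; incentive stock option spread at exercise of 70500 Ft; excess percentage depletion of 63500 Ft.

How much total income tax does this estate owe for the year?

105777 Ft

Mainline income levy:
  77000 Ft × 6% = 4620 Ft
  257000 Ft × 20% = 51400 Ft
  → 56020 Ft

Book-profits minimum tax:
  Adjusted income: 334000 Ft + 35700 Ft + 70500 Ft + 63500 Ft = 503700 Ft
  Exemption: 20% × (503700 Ft − 304000 Ft) = 39940 Ft ≥ 21000 Ft, so the exemption is fully phased out
  Base: 503700 Ft − 0 Ft = 503700 Ft
  503700 Ft × 21% = 105777 Ft

105777 Ft > 56020 Ft, so the book-profits minimum tax is the binding amount.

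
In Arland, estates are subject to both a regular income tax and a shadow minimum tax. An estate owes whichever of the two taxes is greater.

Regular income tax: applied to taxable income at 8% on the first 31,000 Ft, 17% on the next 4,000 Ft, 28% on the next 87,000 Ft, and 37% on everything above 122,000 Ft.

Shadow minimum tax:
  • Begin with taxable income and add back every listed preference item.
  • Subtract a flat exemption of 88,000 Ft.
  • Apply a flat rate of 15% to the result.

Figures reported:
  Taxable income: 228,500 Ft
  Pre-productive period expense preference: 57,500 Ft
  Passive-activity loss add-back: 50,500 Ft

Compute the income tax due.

66,925 Ft

Shadow minimum tax:
  Adjusted income: 228,500 Ft + 57,500 Ft + 50,500 Ft = 336,500 Ft
  Less exemption 88,000 Ft → base 248,500 Ft
  248,500 Ft × 15% = 37,275 Ft

Regular income tax:
  31,000 Ft × 8% = 2,480 Ft
  4,000 Ft × 17% = 680 Ft
  87,000 Ft × 28% = 24,360 Ft
  106,500 Ft × 37% = 39,405 Ft
  → 66,925 Ft

66,925 Ft > 37,275 Ft, so the regular income tax governs.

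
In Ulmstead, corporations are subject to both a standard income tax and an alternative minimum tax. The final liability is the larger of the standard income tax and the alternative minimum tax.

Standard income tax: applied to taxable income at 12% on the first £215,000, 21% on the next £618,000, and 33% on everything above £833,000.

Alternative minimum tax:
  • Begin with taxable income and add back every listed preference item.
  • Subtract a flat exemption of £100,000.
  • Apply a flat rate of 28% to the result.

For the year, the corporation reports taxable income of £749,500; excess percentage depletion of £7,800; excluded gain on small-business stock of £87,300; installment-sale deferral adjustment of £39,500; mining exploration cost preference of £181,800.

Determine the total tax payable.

Standard income tax:
  £215,000 × 12% = £25,800
  £534,500 × 21% = £112,245
  → £138,045

Alternative minimum tax:
  Adjusted income: £749,500 + £7,800 + £87,300 + £39,500 + £181,800 = £1,065,900
  Less exemption £100,000 → base £965,900
  £965,900 × 28% = £270,452

£270,452 > £138,045, so the alternative minimum tax is the binding amount.

£270,452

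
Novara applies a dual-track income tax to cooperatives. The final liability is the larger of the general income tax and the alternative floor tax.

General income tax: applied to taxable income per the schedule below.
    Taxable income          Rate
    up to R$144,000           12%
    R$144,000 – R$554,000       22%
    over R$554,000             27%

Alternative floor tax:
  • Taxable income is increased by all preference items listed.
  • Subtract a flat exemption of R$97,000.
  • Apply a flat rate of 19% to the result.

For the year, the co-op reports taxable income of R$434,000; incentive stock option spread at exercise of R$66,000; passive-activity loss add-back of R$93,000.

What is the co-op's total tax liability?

R$94,240

General income tax:
  R$144,000 × 12% = R$17,280
  R$290,000 × 22% = R$63,800
  → R$81,080

Alternative floor tax:
  Adjusted income: R$434,000 + R$66,000 + R$93,000 = R$593,000
  Less exemption R$97,000 → base R$496,000
  R$496,000 × 19% = R$94,240

R$94,240 > R$81,080, so the alternative floor tax is the binding amount.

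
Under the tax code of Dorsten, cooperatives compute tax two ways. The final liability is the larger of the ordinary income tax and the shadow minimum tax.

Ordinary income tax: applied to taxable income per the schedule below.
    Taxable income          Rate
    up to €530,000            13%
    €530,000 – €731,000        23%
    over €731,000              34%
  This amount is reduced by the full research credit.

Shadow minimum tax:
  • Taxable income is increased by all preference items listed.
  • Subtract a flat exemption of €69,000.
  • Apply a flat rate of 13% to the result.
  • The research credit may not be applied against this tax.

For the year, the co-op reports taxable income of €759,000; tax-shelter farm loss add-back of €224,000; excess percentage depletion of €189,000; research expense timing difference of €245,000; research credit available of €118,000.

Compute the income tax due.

€175,240

Shadow minimum tax:
  Adjusted income: €759,000 + €224,000 + €189,000 + €245,000 = €1,417,000
  Less exemption €69,000 → base €1,348,000
  €1,348,000 × 13% = €175,240

Ordinary income tax:
  €530,000 × 13% = €68,900
  €201,000 × 23% = €46,230
  €28,000 × 34% = €9,520
  → €124,650
  Less research credit €118,000 → €6,650

€175,240 > €6,650, so the shadow minimum tax is the binding amount.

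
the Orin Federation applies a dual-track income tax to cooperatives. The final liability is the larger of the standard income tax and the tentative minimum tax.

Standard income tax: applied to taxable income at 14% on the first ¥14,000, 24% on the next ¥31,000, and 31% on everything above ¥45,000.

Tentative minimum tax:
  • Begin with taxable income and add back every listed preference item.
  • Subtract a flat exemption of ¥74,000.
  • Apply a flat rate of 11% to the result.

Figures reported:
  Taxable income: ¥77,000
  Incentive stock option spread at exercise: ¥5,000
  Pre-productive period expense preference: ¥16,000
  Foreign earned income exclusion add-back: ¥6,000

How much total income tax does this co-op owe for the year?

¥19,320

Standard income tax:
  ¥14,000 × 14% = ¥1,960
  ¥31,000 × 24% = ¥7,440
  ¥32,000 × 31% = ¥9,920
  → ¥19,320

Tentative minimum tax:
  Adjusted income: ¥77,000 + ¥5,000 + ¥16,000 + ¥6,000 = ¥104,000
  Less exemption ¥74,000 → base ¥30,000
  ¥30,000 × 11% = ¥3,300

¥19,320 > ¥3,300, so the standard income tax governs.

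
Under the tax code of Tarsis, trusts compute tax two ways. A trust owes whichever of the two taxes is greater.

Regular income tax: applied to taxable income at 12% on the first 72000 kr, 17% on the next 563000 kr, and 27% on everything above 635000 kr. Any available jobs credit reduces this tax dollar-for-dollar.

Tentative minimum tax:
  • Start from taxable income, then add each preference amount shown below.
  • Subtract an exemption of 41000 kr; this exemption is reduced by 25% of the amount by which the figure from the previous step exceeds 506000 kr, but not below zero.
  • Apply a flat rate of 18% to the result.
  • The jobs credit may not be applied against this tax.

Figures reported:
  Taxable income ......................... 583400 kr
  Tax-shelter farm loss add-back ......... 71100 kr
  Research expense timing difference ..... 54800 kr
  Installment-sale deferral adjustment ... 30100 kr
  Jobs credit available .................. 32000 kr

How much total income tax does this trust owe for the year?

Tentative minimum tax:
  Adjusted income: 583400 kr + 71100 kr + 54800 kr + 30100 kr = 739400 kr
  Exemption: 25% × (739400 kr − 506000 kr) = 58350 kr ≥ 41000 kr, so the exemption is fully phased out
  Base: 739400 kr − 0 kr = 739400 kr
  739400 kr × 18% = 133092 kr

Regular income tax:
  72000 kr × 12% = 8640 kr
  511400 kr × 17% = 86938 kr
  → 95578 kr
  Less jobs credit 32000 kr → 63578 kr

133092 kr > 63578 kr, so the tentative minimum tax is the binding amount.

133092 kr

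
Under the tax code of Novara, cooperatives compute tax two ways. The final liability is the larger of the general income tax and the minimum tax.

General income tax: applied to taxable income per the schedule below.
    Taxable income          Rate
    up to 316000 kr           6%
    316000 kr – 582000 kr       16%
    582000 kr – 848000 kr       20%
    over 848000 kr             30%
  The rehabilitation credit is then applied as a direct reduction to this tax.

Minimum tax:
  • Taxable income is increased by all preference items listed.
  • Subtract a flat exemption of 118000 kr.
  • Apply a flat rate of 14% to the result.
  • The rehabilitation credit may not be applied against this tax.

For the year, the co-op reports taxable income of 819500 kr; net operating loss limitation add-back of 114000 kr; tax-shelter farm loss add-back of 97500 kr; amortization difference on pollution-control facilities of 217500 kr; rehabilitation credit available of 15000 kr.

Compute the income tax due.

Minimum tax:
  Adjusted income: 819500 kr + 114000 kr + 97500 kr + 217500 kr = 1248500 kr
  Less exemption 118000 kr → base 1130500 kr
  1130500 kr × 14% = 158270 kr

General income tax:
  316000 kr × 6% = 18960 kr
  266000 kr × 16% = 42560 kr
  237500 kr × 20% = 47500 kr
  → 109020 kr
  Less rehabilitation credit 15000 kr → 94020 kr

158270 kr > 94020 kr, so the minimum tax is the binding amount.

158270 kr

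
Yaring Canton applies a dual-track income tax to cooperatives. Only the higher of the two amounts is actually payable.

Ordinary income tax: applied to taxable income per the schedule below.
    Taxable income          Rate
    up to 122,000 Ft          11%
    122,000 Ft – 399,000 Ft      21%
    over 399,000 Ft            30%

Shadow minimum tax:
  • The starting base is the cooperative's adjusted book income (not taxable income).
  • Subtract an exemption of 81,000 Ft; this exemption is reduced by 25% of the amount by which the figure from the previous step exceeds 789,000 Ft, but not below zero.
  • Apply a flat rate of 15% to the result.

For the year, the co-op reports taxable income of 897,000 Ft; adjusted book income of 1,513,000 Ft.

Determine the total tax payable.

Shadow minimum tax:
  Base (adjusted book income): 1,513,000 Ft
  Exemption: 25% × (1,513,000 Ft − 789,000 Ft) = 181,000 Ft ≥ 81,000 Ft, so the exemption is fully phased out
  Base: 1,513,000 Ft − 0 Ft = 1,513,000 Ft
  1,513,000 Ft × 15% = 226,950 Ft

Ordinary income tax:
  122,000 Ft × 11% = 13,420 Ft
  277,000 Ft × 21% = 58,170 Ft
  498,000 Ft × 30% = 149,400 Ft
  → 220,990 Ft

226,950 Ft > 220,990 Ft, so the shadow minimum tax is the binding amount.

226,950 Ft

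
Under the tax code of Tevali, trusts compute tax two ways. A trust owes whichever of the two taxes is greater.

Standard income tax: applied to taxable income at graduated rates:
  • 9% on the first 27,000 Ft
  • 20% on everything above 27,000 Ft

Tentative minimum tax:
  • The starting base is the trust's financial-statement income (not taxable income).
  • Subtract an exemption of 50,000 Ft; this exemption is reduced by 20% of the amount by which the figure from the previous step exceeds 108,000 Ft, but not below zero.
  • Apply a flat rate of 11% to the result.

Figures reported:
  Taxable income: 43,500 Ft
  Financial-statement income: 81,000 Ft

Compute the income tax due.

5,730 Ft

Tentative minimum tax:
  Base (financial-statement income): 81,000 Ft
  Exemption: 81,000 Ft ≤ 108,000 Ft, so full 50,000 Ft applies
  Base: 81,000 Ft − 50,000 Ft = 31,000 Ft
  31,000 Ft × 11% = 3,410 Ft

Standard income tax:
  27,000 Ft × 9% = 2,430 Ft
  16,500 Ft × 20% = 3,300 Ft
  → 5,730 Ft

5,730 Ft > 3,410 Ft, so the standard income tax governs.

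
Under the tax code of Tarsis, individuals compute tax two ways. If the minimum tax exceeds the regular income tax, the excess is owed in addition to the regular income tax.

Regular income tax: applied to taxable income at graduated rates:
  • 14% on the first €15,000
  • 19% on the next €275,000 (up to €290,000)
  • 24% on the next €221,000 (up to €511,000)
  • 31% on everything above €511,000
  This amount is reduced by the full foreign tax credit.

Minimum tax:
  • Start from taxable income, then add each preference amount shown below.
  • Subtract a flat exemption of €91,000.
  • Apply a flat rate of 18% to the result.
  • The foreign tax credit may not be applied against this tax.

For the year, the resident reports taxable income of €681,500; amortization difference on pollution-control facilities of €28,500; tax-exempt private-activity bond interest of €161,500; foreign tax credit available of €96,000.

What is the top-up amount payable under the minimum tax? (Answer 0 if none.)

€76,245

Minimum tax:
  Adjusted income: €681,500 + €28,500 + €161,500 = €871,500
  Less exemption €91,000 → base €780,500
  €780,500 × 18% = €140,490

Regular income tax:
  €15,000 × 14% = €2,100
  €275,000 × 19% = €52,250
  €221,000 × 24% = €53,040
  €170,500 × 31% = €52,855
  → €160,245
  Less foreign tax credit €96,000 → €64,245

Excess of minimum tax over regular income tax: €140,490 − €64,245 = €76,245.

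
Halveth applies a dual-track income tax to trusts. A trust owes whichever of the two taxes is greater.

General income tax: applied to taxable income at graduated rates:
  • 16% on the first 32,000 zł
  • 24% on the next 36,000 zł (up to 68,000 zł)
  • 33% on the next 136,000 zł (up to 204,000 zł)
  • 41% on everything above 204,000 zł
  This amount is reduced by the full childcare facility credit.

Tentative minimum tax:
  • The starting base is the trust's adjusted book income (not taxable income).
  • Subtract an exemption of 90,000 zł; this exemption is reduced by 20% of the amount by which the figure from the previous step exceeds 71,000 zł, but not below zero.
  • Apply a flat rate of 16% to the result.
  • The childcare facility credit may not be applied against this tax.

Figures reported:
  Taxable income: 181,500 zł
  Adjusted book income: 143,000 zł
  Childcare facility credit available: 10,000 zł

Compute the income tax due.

General income tax:
  32,000 zł × 16% = 5,120 zł
  36,000 zł × 24% = 8,640 zł
  113,500 zł × 33% = 37,455 zł
  → 51,215 zł
  Less childcare facility credit 10,000 zł → 41,215 zł

Tentative minimum tax:
  Base (adjusted book income): 143,000 zł
  Exemption: 90,000 zł − 20% × (143,000 zł − 71,000 zł) = 90,000 zł − 14,400 zł = 75,600 zł
  Base: 143,000 zł − 75,600 zł = 67,400 zł
  67,400 zł × 16% = 10,784 zł

41,215 zł > 10,784 zł, so the general income tax governs.

41,215 zł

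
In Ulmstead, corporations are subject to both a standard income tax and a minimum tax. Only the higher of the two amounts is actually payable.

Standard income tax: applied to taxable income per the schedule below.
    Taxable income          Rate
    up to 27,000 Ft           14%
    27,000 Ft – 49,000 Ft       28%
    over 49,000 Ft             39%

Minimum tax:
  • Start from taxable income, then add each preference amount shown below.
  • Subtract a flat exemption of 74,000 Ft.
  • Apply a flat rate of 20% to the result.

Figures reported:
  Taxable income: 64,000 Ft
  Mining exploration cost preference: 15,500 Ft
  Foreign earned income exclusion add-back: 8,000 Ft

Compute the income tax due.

15,790 Ft

Standard income tax:
  27,000 Ft × 14% = 3,780 Ft
  22,000 Ft × 28% = 6,160 Ft
  15,000 Ft × 39% = 5,850 Ft
  → 15,790 Ft

Minimum tax:
  Adjusted income: 64,000 Ft + 15,500 Ft + 8,000 Ft = 87,500 Ft
  Less exemption 74,000 Ft → base 13,500 Ft
  13,500 Ft × 20% = 2,700 Ft

15,790 Ft > 2,700 Ft, so the standard income tax governs.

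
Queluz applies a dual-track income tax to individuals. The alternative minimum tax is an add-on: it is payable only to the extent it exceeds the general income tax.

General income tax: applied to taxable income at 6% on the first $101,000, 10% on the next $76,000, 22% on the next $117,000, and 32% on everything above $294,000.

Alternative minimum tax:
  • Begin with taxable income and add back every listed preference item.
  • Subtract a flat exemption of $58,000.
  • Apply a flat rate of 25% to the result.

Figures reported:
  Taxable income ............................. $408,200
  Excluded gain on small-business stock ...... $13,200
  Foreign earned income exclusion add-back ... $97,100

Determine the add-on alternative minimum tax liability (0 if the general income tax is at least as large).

Alternative minimum tax:
  Adjusted income: $408,200 + $13,200 + $97,100 = $518,500
  Less exemption $58,000 → base $460,500
  $460,500 × 25% = $115,125

General income tax:
  $101,000 × 6% = $6,060
  $76,000 × 10% = $7,600
  $117,000 × 22% = $25,740
  $114,200 × 32% = $36,544
  → $75,944

Excess of alternative minimum tax over general income tax: $115,125 − $75,944 = $39,181.

$39,181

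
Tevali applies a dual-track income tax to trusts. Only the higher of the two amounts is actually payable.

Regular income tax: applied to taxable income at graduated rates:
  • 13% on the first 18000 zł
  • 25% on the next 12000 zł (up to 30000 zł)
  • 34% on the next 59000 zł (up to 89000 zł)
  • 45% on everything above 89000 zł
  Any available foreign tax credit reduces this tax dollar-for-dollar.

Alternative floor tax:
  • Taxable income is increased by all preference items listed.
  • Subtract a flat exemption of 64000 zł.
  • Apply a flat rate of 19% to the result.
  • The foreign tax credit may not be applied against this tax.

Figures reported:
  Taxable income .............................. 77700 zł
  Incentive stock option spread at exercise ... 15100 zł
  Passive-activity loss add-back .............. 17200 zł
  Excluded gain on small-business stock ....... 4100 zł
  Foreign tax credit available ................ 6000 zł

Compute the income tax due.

Regular income tax:
  18000 zł × 13% = 2340 zł
  12000 zł × 25% = 3000 zł
  47700 zł × 34% = 16218 zł
  → 21558 zł
  Less foreign tax credit 6000 zł → 15558 zł

Alternative floor tax:
  Adjusted income: 77700 zł + 15100 zł + 17200 zł + 4100 zł = 114100 zł
  Less exemption 64000 zł → base 50100 zł
  50100 zł × 19% = 9519 zł

15558 zł > 9519 zł, so the regular income tax governs.

15558 zł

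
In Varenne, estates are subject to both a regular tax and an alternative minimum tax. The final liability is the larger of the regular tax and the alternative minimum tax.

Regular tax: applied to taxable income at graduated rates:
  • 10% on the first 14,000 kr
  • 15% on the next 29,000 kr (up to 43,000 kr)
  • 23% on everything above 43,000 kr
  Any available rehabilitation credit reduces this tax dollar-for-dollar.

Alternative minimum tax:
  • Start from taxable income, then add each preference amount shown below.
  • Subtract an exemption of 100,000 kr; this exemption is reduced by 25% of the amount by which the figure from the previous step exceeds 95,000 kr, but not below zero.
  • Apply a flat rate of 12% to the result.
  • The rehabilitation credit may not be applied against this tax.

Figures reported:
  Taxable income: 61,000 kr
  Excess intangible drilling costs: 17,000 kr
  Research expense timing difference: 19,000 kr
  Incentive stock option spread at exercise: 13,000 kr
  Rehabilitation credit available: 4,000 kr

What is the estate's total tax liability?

5,890 kr

Regular tax:
  14,000 kr × 10% = 1,400 kr
  29,000 kr × 15% = 4,350 kr
  18,000 kr × 23% = 4,140 kr
  → 9,890 kr
  Less rehabilitation credit 4,000 kr → 5,890 kr

Alternative minimum tax:
  Adjusted income: 61,000 kr + 17,000 kr + 19,000 kr + 13,000 kr = 110,000 kr
  Exemption: 100,000 kr − 25% × (110,000 kr − 95,000 kr) = 100,000 kr − 3,750 kr = 96,250 kr
  Base: 110,000 kr − 96,250 kr = 13,750 kr
  13,750 kr × 12% = 1,650 kr

5,890 kr > 1,650 kr, so the regular tax governs.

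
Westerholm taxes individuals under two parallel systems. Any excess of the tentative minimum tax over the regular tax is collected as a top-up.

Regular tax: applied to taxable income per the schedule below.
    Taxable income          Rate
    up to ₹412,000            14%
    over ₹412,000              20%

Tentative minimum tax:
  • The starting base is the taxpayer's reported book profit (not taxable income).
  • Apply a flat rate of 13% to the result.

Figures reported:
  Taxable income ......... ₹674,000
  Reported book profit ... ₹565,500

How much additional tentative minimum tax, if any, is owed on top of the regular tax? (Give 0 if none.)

₹0

Tentative minimum tax:
  Base (reported book profit): ₹565,500
  ₹565,500 × 13% = ₹73,515

Regular tax:
  ₹412,000 × 14% = ₹57,680
  ₹262,000 × 20% = ₹52,400
  → ₹110,080

₹73,515 ≤ ₹110,080, so no add-on is due.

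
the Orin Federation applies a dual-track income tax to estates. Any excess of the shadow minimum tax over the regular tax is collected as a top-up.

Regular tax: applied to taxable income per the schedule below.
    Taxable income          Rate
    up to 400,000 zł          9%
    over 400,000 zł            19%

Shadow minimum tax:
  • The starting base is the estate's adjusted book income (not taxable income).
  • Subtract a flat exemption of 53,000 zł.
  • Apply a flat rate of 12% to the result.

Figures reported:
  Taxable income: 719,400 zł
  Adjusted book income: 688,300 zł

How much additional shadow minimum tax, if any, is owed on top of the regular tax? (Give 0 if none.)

0 zł

Shadow minimum tax:
  Base (adjusted book income): 688,300 zł
  Less exemption 53,000 zł → base 635,300 zł
  635,300 zł × 12% = 76,236 zł

Regular tax:
  400,000 zł × 9% = 36,000 zł
  319,400 zł × 19% = 60,686 zł
  → 96,686 zł

76,236 zł ≤ 96,686 zł, so no add-on is due.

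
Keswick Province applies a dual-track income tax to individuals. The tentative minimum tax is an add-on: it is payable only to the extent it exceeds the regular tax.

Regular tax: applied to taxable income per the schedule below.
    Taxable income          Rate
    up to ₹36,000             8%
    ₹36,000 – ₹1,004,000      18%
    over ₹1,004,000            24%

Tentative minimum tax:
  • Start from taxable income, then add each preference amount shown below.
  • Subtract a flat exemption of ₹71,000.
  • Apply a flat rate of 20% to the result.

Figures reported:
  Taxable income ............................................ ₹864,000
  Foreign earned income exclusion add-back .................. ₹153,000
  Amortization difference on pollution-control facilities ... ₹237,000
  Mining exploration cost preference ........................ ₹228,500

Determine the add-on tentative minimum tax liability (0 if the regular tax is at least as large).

Regular tax:
  ₹36,000 × 8% = ₹2,880
  ₹828,000 × 18% = ₹149,040
  → ₹151,920

Tentative minimum tax:
  Adjusted income: ₹864,000 + ₹153,000 + ₹237,000 + ₹228,500 = ₹1,482,500
  Less exemption ₹71,000 → base ₹1,411,500
  ₹1,411,500 × 20% = ₹282,300

Excess of tentative minimum tax over regular tax: ₹282,300 − ₹151,920 = ₹130,380.

₹130,380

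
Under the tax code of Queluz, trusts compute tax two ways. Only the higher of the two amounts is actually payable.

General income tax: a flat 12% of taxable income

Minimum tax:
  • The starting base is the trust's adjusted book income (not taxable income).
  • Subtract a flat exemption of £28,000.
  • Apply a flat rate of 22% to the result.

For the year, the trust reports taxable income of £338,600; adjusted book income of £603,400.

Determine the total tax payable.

£126,588

General income tax:
  £338,600 × 12% = £40,632

Minimum tax:
  Base (adjusted book income): £603,400
  Less exemption £28,000 → base £575,400
  £575,400 × 22% = £126,588

£126,588 > £40,632, so the minimum tax is the binding amount.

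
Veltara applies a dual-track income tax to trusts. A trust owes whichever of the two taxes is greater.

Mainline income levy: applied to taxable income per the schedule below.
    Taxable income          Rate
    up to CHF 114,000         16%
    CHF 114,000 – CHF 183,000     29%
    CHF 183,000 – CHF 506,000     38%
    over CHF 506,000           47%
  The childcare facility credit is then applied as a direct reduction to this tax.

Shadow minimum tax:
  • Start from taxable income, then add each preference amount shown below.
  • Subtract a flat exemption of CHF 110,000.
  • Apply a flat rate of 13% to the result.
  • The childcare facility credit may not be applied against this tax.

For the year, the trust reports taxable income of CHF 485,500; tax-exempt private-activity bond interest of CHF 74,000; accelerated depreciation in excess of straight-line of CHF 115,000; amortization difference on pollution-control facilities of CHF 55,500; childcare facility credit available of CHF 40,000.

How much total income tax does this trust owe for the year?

Mainline income levy:
  CHF 114,000 × 16% = CHF 18,240
  CHF 69,000 × 29% = CHF 20,010
  CHF 302,500 × 38% = CHF 114,950
  → CHF 153,200
  Less childcare facility credit CHF 40,000 → CHF 113,200

Shadow minimum tax:
  Adjusted income: CHF 485,500 + CHF 74,000 + CHF 115,000 + CHF 55,500 = CHF 730,000
  Less exemption CHF 110,000 → base CHF 620,000
  CHF 620,000 × 13% = CHF 80,600

CHF 113,200 > CHF 80,600, so the mainline income levy governs.

CHF 113,200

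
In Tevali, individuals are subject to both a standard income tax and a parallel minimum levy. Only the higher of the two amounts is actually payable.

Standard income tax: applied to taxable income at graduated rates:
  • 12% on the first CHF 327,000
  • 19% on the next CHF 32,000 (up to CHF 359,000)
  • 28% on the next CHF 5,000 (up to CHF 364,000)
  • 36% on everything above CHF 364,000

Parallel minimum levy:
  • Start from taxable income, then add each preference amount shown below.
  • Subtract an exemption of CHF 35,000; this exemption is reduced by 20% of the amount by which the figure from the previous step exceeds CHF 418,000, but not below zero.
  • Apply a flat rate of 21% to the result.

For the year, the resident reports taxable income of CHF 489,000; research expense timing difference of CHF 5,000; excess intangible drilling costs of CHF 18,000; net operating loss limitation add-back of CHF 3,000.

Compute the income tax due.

CHF 104,874

Standard income tax:
  CHF 327,000 × 12% = CHF 39,240
  CHF 32,000 × 19% = CHF 6,080
  CHF 5,000 × 28% = CHF 1,400
  CHF 125,000 × 36% = CHF 45,000
  → CHF 91,720

Parallel minimum levy:
  Adjusted income: CHF 489,000 + CHF 5,000 + CHF 18,000 + CHF 3,000 = CHF 515,000
  Exemption: CHF 35,000 − 20% × (CHF 515,000 − CHF 418,000) = CHF 35,000 − CHF 19,400 = CHF 15,600
  Base: CHF 515,000 − CHF 15,600 = CHF 499,400
  CHF 499,400 × 21% = CHF 104,874

CHF 104,874 > CHF 91,720, so the parallel minimum levy is the binding amount.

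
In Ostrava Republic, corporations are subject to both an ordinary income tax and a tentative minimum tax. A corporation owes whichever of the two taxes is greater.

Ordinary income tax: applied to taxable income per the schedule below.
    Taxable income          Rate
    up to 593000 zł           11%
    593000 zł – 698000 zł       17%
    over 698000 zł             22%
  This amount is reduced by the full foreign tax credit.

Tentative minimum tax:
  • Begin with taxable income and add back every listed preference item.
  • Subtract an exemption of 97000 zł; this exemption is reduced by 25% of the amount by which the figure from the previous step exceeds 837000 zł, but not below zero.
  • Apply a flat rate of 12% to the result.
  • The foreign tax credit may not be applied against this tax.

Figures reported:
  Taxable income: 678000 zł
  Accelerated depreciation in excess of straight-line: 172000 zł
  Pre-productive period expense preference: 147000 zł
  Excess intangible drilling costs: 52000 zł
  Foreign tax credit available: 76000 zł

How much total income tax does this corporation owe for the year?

120600 zł

Tentative minimum tax:
  Adjusted income: 678000 zł + 172000 zł + 147000 zł + 52000 zł = 1049000 zł
  Exemption: 97000 zł − 25% × (1049000 zł − 837000 zł) = 97000 zł − 53000 zł = 44000 zł
  Base: 1049000 zł − 44000 zł = 1005000 zł
  1005000 zł × 12% = 120600 zł

Ordinary income tax:
  593000 zł × 11% = 65230 zł
  85000 zł × 17% = 14450 zł
  → 79680 zł
  Less foreign tax credit 76000 zł → 3680 zł

120600 zł > 3680 zł, so the tentative minimum tax is the binding amount.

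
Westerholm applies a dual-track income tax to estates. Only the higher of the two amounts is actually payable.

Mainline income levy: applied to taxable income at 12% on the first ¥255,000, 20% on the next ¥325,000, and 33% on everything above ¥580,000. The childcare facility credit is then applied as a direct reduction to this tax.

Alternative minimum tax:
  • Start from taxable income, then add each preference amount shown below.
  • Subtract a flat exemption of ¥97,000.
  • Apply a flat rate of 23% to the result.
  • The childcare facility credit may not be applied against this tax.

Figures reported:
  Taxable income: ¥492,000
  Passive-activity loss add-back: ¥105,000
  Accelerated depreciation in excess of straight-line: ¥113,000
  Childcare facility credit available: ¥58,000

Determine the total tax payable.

¥140,990

Mainline income levy:
  ¥255,000 × 12% = ¥30,600
  ¥237,000 × 20% = ¥47,400
  → ¥78,000
  Less childcare facility credit ¥58,000 → ¥20,000

Alternative minimum tax:
  Adjusted income: ¥492,000 + ¥105,000 + ¥113,000 = ¥710,000
  Less exemption ¥97,000 → base ¥613,000
  ¥613,000 × 23% = ¥140,990

¥140,990 > ¥20,000, so the alternative minimum tax is the binding amount.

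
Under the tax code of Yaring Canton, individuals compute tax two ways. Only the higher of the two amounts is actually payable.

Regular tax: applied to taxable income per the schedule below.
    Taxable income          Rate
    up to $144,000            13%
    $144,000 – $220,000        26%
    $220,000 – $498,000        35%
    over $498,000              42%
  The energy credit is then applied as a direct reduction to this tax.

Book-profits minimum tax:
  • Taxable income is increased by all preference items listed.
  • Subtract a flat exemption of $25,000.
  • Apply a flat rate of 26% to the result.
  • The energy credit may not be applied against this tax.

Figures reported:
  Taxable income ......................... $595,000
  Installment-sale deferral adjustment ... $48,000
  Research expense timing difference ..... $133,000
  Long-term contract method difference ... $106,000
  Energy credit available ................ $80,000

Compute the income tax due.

Book-profits minimum tax:
  Adjusted income: $595,000 + $48,000 + $133,000 + $106,000 = $882,000
  Less exemption $25,000 → base $857,000
  $857,000 × 26% = $222,820

Regular tax:
  $144,000 × 13% = $18,720
  $76,000 × 26% = $19,760
  $278,000 × 35% = $97,300
  $97,000 × 42% = $40,740
  → $176,520
  Less energy credit $80,000 → $96,520

$222,820 > $96,520, so the book-profits minimum tax is the binding amount.

$222,820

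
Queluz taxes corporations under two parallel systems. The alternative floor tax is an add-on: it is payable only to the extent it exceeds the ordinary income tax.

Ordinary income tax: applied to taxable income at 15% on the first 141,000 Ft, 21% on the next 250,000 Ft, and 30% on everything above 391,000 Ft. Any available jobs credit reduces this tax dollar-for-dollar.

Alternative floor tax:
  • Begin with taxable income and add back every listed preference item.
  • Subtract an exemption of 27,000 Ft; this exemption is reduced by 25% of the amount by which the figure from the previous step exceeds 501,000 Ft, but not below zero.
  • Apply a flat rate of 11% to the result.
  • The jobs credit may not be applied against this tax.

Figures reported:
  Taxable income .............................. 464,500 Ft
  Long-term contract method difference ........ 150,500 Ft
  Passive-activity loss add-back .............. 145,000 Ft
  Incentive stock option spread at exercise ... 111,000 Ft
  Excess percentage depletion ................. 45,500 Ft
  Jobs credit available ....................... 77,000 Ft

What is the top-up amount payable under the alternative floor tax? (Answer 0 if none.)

82,115 Ft

Alternative floor tax:
  Adjusted income: 464,500 Ft + 150,500 Ft + 145,000 Ft + 111,000 Ft + 45,500 Ft = 916,500 Ft
  Exemption: 25% × (916,500 Ft − 501,000 Ft) = 103,875 Ft ≥ 27,000 Ft, so the exemption is fully phased out
  Base: 916,500 Ft − 0 Ft = 916,500 Ft
  916,500 Ft × 11% = 100,815 Ft

Ordinary income tax:
  141,000 Ft × 15% = 21,150 Ft
  250,000 Ft × 21% = 52,500 Ft
  73,500 Ft × 30% = 22,050 Ft
  → 95,700 Ft
  Less jobs credit 77,000 Ft → 18,700 Ft

Excess of alternative floor tax over ordinary income tax: 100,815 Ft − 18,700 Ft = 82,115 Ft.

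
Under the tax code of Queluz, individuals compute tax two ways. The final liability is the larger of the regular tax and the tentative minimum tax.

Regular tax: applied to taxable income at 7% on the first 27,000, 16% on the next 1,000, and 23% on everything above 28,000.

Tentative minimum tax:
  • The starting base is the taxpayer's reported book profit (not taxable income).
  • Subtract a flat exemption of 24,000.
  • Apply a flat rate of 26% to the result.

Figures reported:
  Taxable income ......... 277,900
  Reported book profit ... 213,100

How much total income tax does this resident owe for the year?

59,527

Tentative minimum tax:
  Base (reported book profit): 213,100
  Less exemption 24,000 → base 189,100
  189,100 × 26% = 49,166

Regular tax:
  27,000 × 7% = 1,890
  1,000 × 16% = 160
  249,900 × 23% = 57,477
  → 59,527

59,527 > 49,166, so the regular tax governs.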